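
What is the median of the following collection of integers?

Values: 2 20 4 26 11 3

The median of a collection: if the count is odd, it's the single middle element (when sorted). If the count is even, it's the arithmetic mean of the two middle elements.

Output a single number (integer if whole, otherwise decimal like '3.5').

Answer: 7.5

Derivation:
Step 1: insert 2 -> lo=[2] (size 1, max 2) hi=[] (size 0) -> median=2
Step 2: insert 20 -> lo=[2] (size 1, max 2) hi=[20] (size 1, min 20) -> median=11
Step 3: insert 4 -> lo=[2, 4] (size 2, max 4) hi=[20] (size 1, min 20) -> median=4
Step 4: insert 26 -> lo=[2, 4] (size 2, max 4) hi=[20, 26] (size 2, min 20) -> median=12
Step 5: insert 11 -> lo=[2, 4, 11] (size 3, max 11) hi=[20, 26] (size 2, min 20) -> median=11
Step 6: insert 3 -> lo=[2, 3, 4] (size 3, max 4) hi=[11, 20, 26] (size 3, min 11) -> median=7.5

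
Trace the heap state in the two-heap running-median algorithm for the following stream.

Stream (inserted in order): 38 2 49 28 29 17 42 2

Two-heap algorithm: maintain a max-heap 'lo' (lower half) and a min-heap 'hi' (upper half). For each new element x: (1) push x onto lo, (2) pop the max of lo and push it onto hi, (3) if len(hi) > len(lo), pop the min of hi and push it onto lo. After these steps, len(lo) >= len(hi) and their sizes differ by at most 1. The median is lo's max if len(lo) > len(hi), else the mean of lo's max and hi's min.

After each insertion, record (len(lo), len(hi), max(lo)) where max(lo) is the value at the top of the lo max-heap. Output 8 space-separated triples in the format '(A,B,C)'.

Answer: (1,0,38) (1,1,2) (2,1,38) (2,2,28) (3,2,29) (3,3,28) (4,3,29) (4,4,28)

Derivation:
Step 1: insert 38 -> lo=[38] hi=[] -> (len(lo)=1, len(hi)=0, max(lo)=38)
Step 2: insert 2 -> lo=[2] hi=[38] -> (len(lo)=1, len(hi)=1, max(lo)=2)
Step 3: insert 49 -> lo=[2, 38] hi=[49] -> (len(lo)=2, len(hi)=1, max(lo)=38)
Step 4: insert 28 -> lo=[2, 28] hi=[38, 49] -> (len(lo)=2, len(hi)=2, max(lo)=28)
Step 5: insert 29 -> lo=[2, 28, 29] hi=[38, 49] -> (len(lo)=3, len(hi)=2, max(lo)=29)
Step 6: insert 17 -> lo=[2, 17, 28] hi=[29, 38, 49] -> (len(lo)=3, len(hi)=3, max(lo)=28)
Step 7: insert 42 -> lo=[2, 17, 28, 29] hi=[38, 42, 49] -> (len(lo)=4, len(hi)=3, max(lo)=29)
Step 8: insert 2 -> lo=[2, 2, 17, 28] hi=[29, 38, 42, 49] -> (len(lo)=4, len(hi)=4, max(lo)=28)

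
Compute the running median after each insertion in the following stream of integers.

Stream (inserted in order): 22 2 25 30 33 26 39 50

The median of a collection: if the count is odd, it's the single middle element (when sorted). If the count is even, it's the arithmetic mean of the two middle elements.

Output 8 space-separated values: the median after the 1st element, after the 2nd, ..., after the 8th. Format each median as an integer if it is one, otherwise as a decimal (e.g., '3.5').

Step 1: insert 22 -> lo=[22] (size 1, max 22) hi=[] (size 0) -> median=22
Step 2: insert 2 -> lo=[2] (size 1, max 2) hi=[22] (size 1, min 22) -> median=12
Step 3: insert 25 -> lo=[2, 22] (size 2, max 22) hi=[25] (size 1, min 25) -> median=22
Step 4: insert 30 -> lo=[2, 22] (size 2, max 22) hi=[25, 30] (size 2, min 25) -> median=23.5
Step 5: insert 33 -> lo=[2, 22, 25] (size 3, max 25) hi=[30, 33] (size 2, min 30) -> median=25
Step 6: insert 26 -> lo=[2, 22, 25] (size 3, max 25) hi=[26, 30, 33] (size 3, min 26) -> median=25.5
Step 7: insert 39 -> lo=[2, 22, 25, 26] (size 4, max 26) hi=[30, 33, 39] (size 3, min 30) -> median=26
Step 8: insert 50 -> lo=[2, 22, 25, 26] (size 4, max 26) hi=[30, 33, 39, 50] (size 4, min 30) -> median=28

Answer: 22 12 22 23.5 25 25.5 26 28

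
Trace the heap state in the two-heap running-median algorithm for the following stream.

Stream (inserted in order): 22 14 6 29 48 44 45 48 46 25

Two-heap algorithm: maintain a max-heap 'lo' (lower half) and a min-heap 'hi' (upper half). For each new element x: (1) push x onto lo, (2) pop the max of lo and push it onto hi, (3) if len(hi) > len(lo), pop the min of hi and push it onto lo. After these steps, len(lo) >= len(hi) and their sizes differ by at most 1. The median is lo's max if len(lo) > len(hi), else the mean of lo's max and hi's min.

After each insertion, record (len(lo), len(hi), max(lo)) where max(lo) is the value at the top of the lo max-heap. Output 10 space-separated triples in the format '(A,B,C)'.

Step 1: insert 22 -> lo=[22] hi=[] -> (len(lo)=1, len(hi)=0, max(lo)=22)
Step 2: insert 14 -> lo=[14] hi=[22] -> (len(lo)=1, len(hi)=1, max(lo)=14)
Step 3: insert 6 -> lo=[6, 14] hi=[22] -> (len(lo)=2, len(hi)=1, max(lo)=14)
Step 4: insert 29 -> lo=[6, 14] hi=[22, 29] -> (len(lo)=2, len(hi)=2, max(lo)=14)
Step 5: insert 48 -> lo=[6, 14, 22] hi=[29, 48] -> (len(lo)=3, len(hi)=2, max(lo)=22)
Step 6: insert 44 -> lo=[6, 14, 22] hi=[29, 44, 48] -> (len(lo)=3, len(hi)=3, max(lo)=22)
Step 7: insert 45 -> lo=[6, 14, 22, 29] hi=[44, 45, 48] -> (len(lo)=4, len(hi)=3, max(lo)=29)
Step 8: insert 48 -> lo=[6, 14, 22, 29] hi=[44, 45, 48, 48] -> (len(lo)=4, len(hi)=4, max(lo)=29)
Step 9: insert 46 -> lo=[6, 14, 22, 29, 44] hi=[45, 46, 48, 48] -> (len(lo)=5, len(hi)=4, max(lo)=44)
Step 10: insert 25 -> lo=[6, 14, 22, 25, 29] hi=[44, 45, 46, 48, 48] -> (len(lo)=5, len(hi)=5, max(lo)=29)

Answer: (1,0,22) (1,1,14) (2,1,14) (2,2,14) (3,2,22) (3,3,22) (4,3,29) (4,4,29) (5,4,44) (5,5,29)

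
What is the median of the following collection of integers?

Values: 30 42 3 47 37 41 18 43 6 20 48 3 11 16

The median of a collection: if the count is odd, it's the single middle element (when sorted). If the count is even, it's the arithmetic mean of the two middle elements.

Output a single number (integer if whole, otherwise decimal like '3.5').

Step 1: insert 30 -> lo=[30] (size 1, max 30) hi=[] (size 0) -> median=30
Step 2: insert 42 -> lo=[30] (size 1, max 30) hi=[42] (size 1, min 42) -> median=36
Step 3: insert 3 -> lo=[3, 30] (size 2, max 30) hi=[42] (size 1, min 42) -> median=30
Step 4: insert 47 -> lo=[3, 30] (size 2, max 30) hi=[42, 47] (size 2, min 42) -> median=36
Step 5: insert 37 -> lo=[3, 30, 37] (size 3, max 37) hi=[42, 47] (size 2, min 42) -> median=37
Step 6: insert 41 -> lo=[3, 30, 37] (size 3, max 37) hi=[41, 42, 47] (size 3, min 41) -> median=39
Step 7: insert 18 -> lo=[3, 18, 30, 37] (size 4, max 37) hi=[41, 42, 47] (size 3, min 41) -> median=37
Step 8: insert 43 -> lo=[3, 18, 30, 37] (size 4, max 37) hi=[41, 42, 43, 47] (size 4, min 41) -> median=39
Step 9: insert 6 -> lo=[3, 6, 18, 30, 37] (size 5, max 37) hi=[41, 42, 43, 47] (size 4, min 41) -> median=37
Step 10: insert 20 -> lo=[3, 6, 18, 20, 30] (size 5, max 30) hi=[37, 41, 42, 43, 47] (size 5, min 37) -> median=33.5
Step 11: insert 48 -> lo=[3, 6, 18, 20, 30, 37] (size 6, max 37) hi=[41, 42, 43, 47, 48] (size 5, min 41) -> median=37
Step 12: insert 3 -> lo=[3, 3, 6, 18, 20, 30] (size 6, max 30) hi=[37, 41, 42, 43, 47, 48] (size 6, min 37) -> median=33.5
Step 13: insert 11 -> lo=[3, 3, 6, 11, 18, 20, 30] (size 7, max 30) hi=[37, 41, 42, 43, 47, 48] (size 6, min 37) -> median=30
Step 14: insert 16 -> lo=[3, 3, 6, 11, 16, 18, 20] (size 7, max 20) hi=[30, 37, 41, 42, 43, 47, 48] (size 7, min 30) -> median=25

Answer: 25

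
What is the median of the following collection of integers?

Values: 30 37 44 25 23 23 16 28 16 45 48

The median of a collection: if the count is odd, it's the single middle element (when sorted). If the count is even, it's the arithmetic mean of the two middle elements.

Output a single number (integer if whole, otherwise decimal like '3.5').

Answer: 28

Derivation:
Step 1: insert 30 -> lo=[30] (size 1, max 30) hi=[] (size 0) -> median=30
Step 2: insert 37 -> lo=[30] (size 1, max 30) hi=[37] (size 1, min 37) -> median=33.5
Step 3: insert 44 -> lo=[30, 37] (size 2, max 37) hi=[44] (size 1, min 44) -> median=37
Step 4: insert 25 -> lo=[25, 30] (size 2, max 30) hi=[37, 44] (size 2, min 37) -> median=33.5
Step 5: insert 23 -> lo=[23, 25, 30] (size 3, max 30) hi=[37, 44] (size 2, min 37) -> median=30
Step 6: insert 23 -> lo=[23, 23, 25] (size 3, max 25) hi=[30, 37, 44] (size 3, min 30) -> median=27.5
Step 7: insert 16 -> lo=[16, 23, 23, 25] (size 4, max 25) hi=[30, 37, 44] (size 3, min 30) -> median=25
Step 8: insert 28 -> lo=[16, 23, 23, 25] (size 4, max 25) hi=[28, 30, 37, 44] (size 4, min 28) -> median=26.5
Step 9: insert 16 -> lo=[16, 16, 23, 23, 25] (size 5, max 25) hi=[28, 30, 37, 44] (size 4, min 28) -> median=25
Step 10: insert 45 -> lo=[16, 16, 23, 23, 25] (size 5, max 25) hi=[28, 30, 37, 44, 45] (size 5, min 28) -> median=26.5
Step 11: insert 48 -> lo=[16, 16, 23, 23, 25, 28] (size 6, max 28) hi=[30, 37, 44, 45, 48] (size 5, min 30) -> median=28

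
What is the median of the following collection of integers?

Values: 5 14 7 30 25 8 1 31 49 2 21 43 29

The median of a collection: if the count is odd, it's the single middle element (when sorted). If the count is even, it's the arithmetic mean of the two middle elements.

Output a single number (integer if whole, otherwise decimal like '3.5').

Answer: 21

Derivation:
Step 1: insert 5 -> lo=[5] (size 1, max 5) hi=[] (size 0) -> median=5
Step 2: insert 14 -> lo=[5] (size 1, max 5) hi=[14] (size 1, min 14) -> median=9.5
Step 3: insert 7 -> lo=[5, 7] (size 2, max 7) hi=[14] (size 1, min 14) -> median=7
Step 4: insert 30 -> lo=[5, 7] (size 2, max 7) hi=[14, 30] (size 2, min 14) -> median=10.5
Step 5: insert 25 -> lo=[5, 7, 14] (size 3, max 14) hi=[25, 30] (size 2, min 25) -> median=14
Step 6: insert 8 -> lo=[5, 7, 8] (size 3, max 8) hi=[14, 25, 30] (size 3, min 14) -> median=11
Step 7: insert 1 -> lo=[1, 5, 7, 8] (size 4, max 8) hi=[14, 25, 30] (size 3, min 14) -> median=8
Step 8: insert 31 -> lo=[1, 5, 7, 8] (size 4, max 8) hi=[14, 25, 30, 31] (size 4, min 14) -> median=11
Step 9: insert 49 -> lo=[1, 5, 7, 8, 14] (size 5, max 14) hi=[25, 30, 31, 49] (size 4, min 25) -> median=14
Step 10: insert 2 -> lo=[1, 2, 5, 7, 8] (size 5, max 8) hi=[14, 25, 30, 31, 49] (size 5, min 14) -> median=11
Step 11: insert 21 -> lo=[1, 2, 5, 7, 8, 14] (size 6, max 14) hi=[21, 25, 30, 31, 49] (size 5, min 21) -> median=14
Step 12: insert 43 -> lo=[1, 2, 5, 7, 8, 14] (size 6, max 14) hi=[21, 25, 30, 31, 43, 49] (size 6, min 21) -> median=17.5
Step 13: insert 29 -> lo=[1, 2, 5, 7, 8, 14, 21] (size 7, max 21) hi=[25, 29, 30, 31, 43, 49] (size 6, min 25) -> median=21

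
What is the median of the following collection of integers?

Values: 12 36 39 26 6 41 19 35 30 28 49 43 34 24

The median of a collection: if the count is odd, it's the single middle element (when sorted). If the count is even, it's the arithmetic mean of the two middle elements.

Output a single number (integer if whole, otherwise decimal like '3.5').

Step 1: insert 12 -> lo=[12] (size 1, max 12) hi=[] (size 0) -> median=12
Step 2: insert 36 -> lo=[12] (size 1, max 12) hi=[36] (size 1, min 36) -> median=24
Step 3: insert 39 -> lo=[12, 36] (size 2, max 36) hi=[39] (size 1, min 39) -> median=36
Step 4: insert 26 -> lo=[12, 26] (size 2, max 26) hi=[36, 39] (size 2, min 36) -> median=31
Step 5: insert 6 -> lo=[6, 12, 26] (size 3, max 26) hi=[36, 39] (size 2, min 36) -> median=26
Step 6: insert 41 -> lo=[6, 12, 26] (size 3, max 26) hi=[36, 39, 41] (size 3, min 36) -> median=31
Step 7: insert 19 -> lo=[6, 12, 19, 26] (size 4, max 26) hi=[36, 39, 41] (size 3, min 36) -> median=26
Step 8: insert 35 -> lo=[6, 12, 19, 26] (size 4, max 26) hi=[35, 36, 39, 41] (size 4, min 35) -> median=30.5
Step 9: insert 30 -> lo=[6, 12, 19, 26, 30] (size 5, max 30) hi=[35, 36, 39, 41] (size 4, min 35) -> median=30
Step 10: insert 28 -> lo=[6, 12, 19, 26, 28] (size 5, max 28) hi=[30, 35, 36, 39, 41] (size 5, min 30) -> median=29
Step 11: insert 49 -> lo=[6, 12, 19, 26, 28, 30] (size 6, max 30) hi=[35, 36, 39, 41, 49] (size 5, min 35) -> median=30
Step 12: insert 43 -> lo=[6, 12, 19, 26, 28, 30] (size 6, max 30) hi=[35, 36, 39, 41, 43, 49] (size 6, min 35) -> median=32.5
Step 13: insert 34 -> lo=[6, 12, 19, 26, 28, 30, 34] (size 7, max 34) hi=[35, 36, 39, 41, 43, 49] (size 6, min 35) -> median=34
Step 14: insert 24 -> lo=[6, 12, 19, 24, 26, 28, 30] (size 7, max 30) hi=[34, 35, 36, 39, 41, 43, 49] (size 7, min 34) -> median=32

Answer: 32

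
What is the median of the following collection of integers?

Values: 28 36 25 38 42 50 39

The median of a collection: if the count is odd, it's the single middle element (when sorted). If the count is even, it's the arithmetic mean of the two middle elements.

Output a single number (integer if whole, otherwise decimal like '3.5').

Answer: 38

Derivation:
Step 1: insert 28 -> lo=[28] (size 1, max 28) hi=[] (size 0) -> median=28
Step 2: insert 36 -> lo=[28] (size 1, max 28) hi=[36] (size 1, min 36) -> median=32
Step 3: insert 25 -> lo=[25, 28] (size 2, max 28) hi=[36] (size 1, min 36) -> median=28
Step 4: insert 38 -> lo=[25, 28] (size 2, max 28) hi=[36, 38] (size 2, min 36) -> median=32
Step 5: insert 42 -> lo=[25, 28, 36] (size 3, max 36) hi=[38, 42] (size 2, min 38) -> median=36
Step 6: insert 50 -> lo=[25, 28, 36] (size 3, max 36) hi=[38, 42, 50] (size 3, min 38) -> median=37
Step 7: insert 39 -> lo=[25, 28, 36, 38] (size 4, max 38) hi=[39, 42, 50] (size 3, min 39) -> median=38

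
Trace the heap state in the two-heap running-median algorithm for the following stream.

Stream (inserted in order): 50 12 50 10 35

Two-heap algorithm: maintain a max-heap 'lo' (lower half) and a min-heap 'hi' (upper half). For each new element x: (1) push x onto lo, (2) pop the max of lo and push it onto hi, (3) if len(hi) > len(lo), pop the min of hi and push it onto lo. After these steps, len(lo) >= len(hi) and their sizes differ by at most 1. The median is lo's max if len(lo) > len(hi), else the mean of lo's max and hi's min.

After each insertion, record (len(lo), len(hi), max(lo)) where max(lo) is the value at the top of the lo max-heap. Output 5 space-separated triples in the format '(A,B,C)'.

Answer: (1,0,50) (1,1,12) (2,1,50) (2,2,12) (3,2,35)

Derivation:
Step 1: insert 50 -> lo=[50] hi=[] -> (len(lo)=1, len(hi)=0, max(lo)=50)
Step 2: insert 12 -> lo=[12] hi=[50] -> (len(lo)=1, len(hi)=1, max(lo)=12)
Step 3: insert 50 -> lo=[12, 50] hi=[50] -> (len(lo)=2, len(hi)=1, max(lo)=50)
Step 4: insert 10 -> lo=[10, 12] hi=[50, 50] -> (len(lo)=2, len(hi)=2, max(lo)=12)
Step 5: insert 35 -> lo=[10, 12, 35] hi=[50, 50] -> (len(lo)=3, len(hi)=2, max(lo)=35)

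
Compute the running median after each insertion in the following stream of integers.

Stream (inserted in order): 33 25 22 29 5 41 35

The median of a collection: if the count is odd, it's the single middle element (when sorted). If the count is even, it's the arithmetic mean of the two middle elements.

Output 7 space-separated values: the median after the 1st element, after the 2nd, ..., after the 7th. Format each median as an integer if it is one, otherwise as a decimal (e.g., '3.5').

Step 1: insert 33 -> lo=[33] (size 1, max 33) hi=[] (size 0) -> median=33
Step 2: insert 25 -> lo=[25] (size 1, max 25) hi=[33] (size 1, min 33) -> median=29
Step 3: insert 22 -> lo=[22, 25] (size 2, max 25) hi=[33] (size 1, min 33) -> median=25
Step 4: insert 29 -> lo=[22, 25] (size 2, max 25) hi=[29, 33] (size 2, min 29) -> median=27
Step 5: insert 5 -> lo=[5, 22, 25] (size 3, max 25) hi=[29, 33] (size 2, min 29) -> median=25
Step 6: insert 41 -> lo=[5, 22, 25] (size 3, max 25) hi=[29, 33, 41] (size 3, min 29) -> median=27
Step 7: insert 35 -> lo=[5, 22, 25, 29] (size 4, max 29) hi=[33, 35, 41] (size 3, min 33) -> median=29

Answer: 33 29 25 27 25 27 29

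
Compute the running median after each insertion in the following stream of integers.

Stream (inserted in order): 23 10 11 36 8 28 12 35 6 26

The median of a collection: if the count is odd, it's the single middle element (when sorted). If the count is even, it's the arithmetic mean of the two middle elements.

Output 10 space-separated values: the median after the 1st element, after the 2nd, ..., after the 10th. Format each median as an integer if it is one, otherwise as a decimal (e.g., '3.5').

Answer: 23 16.5 11 17 11 17 12 17.5 12 17.5

Derivation:
Step 1: insert 23 -> lo=[23] (size 1, max 23) hi=[] (size 0) -> median=23
Step 2: insert 10 -> lo=[10] (size 1, max 10) hi=[23] (size 1, min 23) -> median=16.5
Step 3: insert 11 -> lo=[10, 11] (size 2, max 11) hi=[23] (size 1, min 23) -> median=11
Step 4: insert 36 -> lo=[10, 11] (size 2, max 11) hi=[23, 36] (size 2, min 23) -> median=17
Step 5: insert 8 -> lo=[8, 10, 11] (size 3, max 11) hi=[23, 36] (size 2, min 23) -> median=11
Step 6: insert 28 -> lo=[8, 10, 11] (size 3, max 11) hi=[23, 28, 36] (size 3, min 23) -> median=17
Step 7: insert 12 -> lo=[8, 10, 11, 12] (size 4, max 12) hi=[23, 28, 36] (size 3, min 23) -> median=12
Step 8: insert 35 -> lo=[8, 10, 11, 12] (size 4, max 12) hi=[23, 28, 35, 36] (size 4, min 23) -> median=17.5
Step 9: insert 6 -> lo=[6, 8, 10, 11, 12] (size 5, max 12) hi=[23, 28, 35, 36] (size 4, min 23) -> median=12
Step 10: insert 26 -> lo=[6, 8, 10, 11, 12] (size 5, max 12) hi=[23, 26, 28, 35, 36] (size 5, min 23) -> median=17.5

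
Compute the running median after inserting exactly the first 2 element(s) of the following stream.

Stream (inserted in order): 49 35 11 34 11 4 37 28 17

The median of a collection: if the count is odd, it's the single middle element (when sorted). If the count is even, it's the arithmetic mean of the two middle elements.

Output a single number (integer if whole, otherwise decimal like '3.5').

Step 1: insert 49 -> lo=[49] (size 1, max 49) hi=[] (size 0) -> median=49
Step 2: insert 35 -> lo=[35] (size 1, max 35) hi=[49] (size 1, min 49) -> median=42

Answer: 42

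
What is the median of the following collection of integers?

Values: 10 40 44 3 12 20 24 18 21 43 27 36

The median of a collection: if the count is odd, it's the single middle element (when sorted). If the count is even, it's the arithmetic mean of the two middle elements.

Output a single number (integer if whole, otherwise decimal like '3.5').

Step 1: insert 10 -> lo=[10] (size 1, max 10) hi=[] (size 0) -> median=10
Step 2: insert 40 -> lo=[10] (size 1, max 10) hi=[40] (size 1, min 40) -> median=25
Step 3: insert 44 -> lo=[10, 40] (size 2, max 40) hi=[44] (size 1, min 44) -> median=40
Step 4: insert 3 -> lo=[3, 10] (size 2, max 10) hi=[40, 44] (size 2, min 40) -> median=25
Step 5: insert 12 -> lo=[3, 10, 12] (size 3, max 12) hi=[40, 44] (size 2, min 40) -> median=12
Step 6: insert 20 -> lo=[3, 10, 12] (size 3, max 12) hi=[20, 40, 44] (size 3, min 20) -> median=16
Step 7: insert 24 -> lo=[3, 10, 12, 20] (size 4, max 20) hi=[24, 40, 44] (size 3, min 24) -> median=20
Step 8: insert 18 -> lo=[3, 10, 12, 18] (size 4, max 18) hi=[20, 24, 40, 44] (size 4, min 20) -> median=19
Step 9: insert 21 -> lo=[3, 10, 12, 18, 20] (size 5, max 20) hi=[21, 24, 40, 44] (size 4, min 21) -> median=20
Step 10: insert 43 -> lo=[3, 10, 12, 18, 20] (size 5, max 20) hi=[21, 24, 40, 43, 44] (size 5, min 21) -> median=20.5
Step 11: insert 27 -> lo=[3, 10, 12, 18, 20, 21] (size 6, max 21) hi=[24, 27, 40, 43, 44] (size 5, min 24) -> median=21
Step 12: insert 36 -> lo=[3, 10, 12, 18, 20, 21] (size 6, max 21) hi=[24, 27, 36, 40, 43, 44] (size 6, min 24) -> median=22.5

Answer: 22.5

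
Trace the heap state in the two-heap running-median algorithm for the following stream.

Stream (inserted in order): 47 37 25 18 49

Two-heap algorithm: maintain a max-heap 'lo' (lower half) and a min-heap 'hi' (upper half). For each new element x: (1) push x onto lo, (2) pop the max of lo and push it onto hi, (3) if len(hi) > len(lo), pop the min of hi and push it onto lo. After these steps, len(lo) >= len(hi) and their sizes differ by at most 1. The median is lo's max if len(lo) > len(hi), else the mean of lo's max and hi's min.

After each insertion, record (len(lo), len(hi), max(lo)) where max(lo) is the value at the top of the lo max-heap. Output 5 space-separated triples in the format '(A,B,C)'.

Step 1: insert 47 -> lo=[47] hi=[] -> (len(lo)=1, len(hi)=0, max(lo)=47)
Step 2: insert 37 -> lo=[37] hi=[47] -> (len(lo)=1, len(hi)=1, max(lo)=37)
Step 3: insert 25 -> lo=[25, 37] hi=[47] -> (len(lo)=2, len(hi)=1, max(lo)=37)
Step 4: insert 18 -> lo=[18, 25] hi=[37, 47] -> (len(lo)=2, len(hi)=2, max(lo)=25)
Step 5: insert 49 -> lo=[18, 25, 37] hi=[47, 49] -> (len(lo)=3, len(hi)=2, max(lo)=37)

Answer: (1,0,47) (1,1,37) (2,1,37) (2,2,25) (3,2,37)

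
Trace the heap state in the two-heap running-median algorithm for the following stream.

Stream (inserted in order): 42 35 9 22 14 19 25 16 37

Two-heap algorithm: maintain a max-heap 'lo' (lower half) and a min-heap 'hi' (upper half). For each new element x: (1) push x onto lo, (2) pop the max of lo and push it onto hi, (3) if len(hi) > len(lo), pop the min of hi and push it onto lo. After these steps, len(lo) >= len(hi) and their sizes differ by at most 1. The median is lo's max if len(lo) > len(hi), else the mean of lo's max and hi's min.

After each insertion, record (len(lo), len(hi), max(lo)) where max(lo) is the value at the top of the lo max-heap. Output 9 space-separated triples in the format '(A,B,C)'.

Answer: (1,0,42) (1,1,35) (2,1,35) (2,2,22) (3,2,22) (3,3,19) (4,3,22) (4,4,19) (5,4,22)

Derivation:
Step 1: insert 42 -> lo=[42] hi=[] -> (len(lo)=1, len(hi)=0, max(lo)=42)
Step 2: insert 35 -> lo=[35] hi=[42] -> (len(lo)=1, len(hi)=1, max(lo)=35)
Step 3: insert 9 -> lo=[9, 35] hi=[42] -> (len(lo)=2, len(hi)=1, max(lo)=35)
Step 4: insert 22 -> lo=[9, 22] hi=[35, 42] -> (len(lo)=2, len(hi)=2, max(lo)=22)
Step 5: insert 14 -> lo=[9, 14, 22] hi=[35, 42] -> (len(lo)=3, len(hi)=2, max(lo)=22)
Step 6: insert 19 -> lo=[9, 14, 19] hi=[22, 35, 42] -> (len(lo)=3, len(hi)=3, max(lo)=19)
Step 7: insert 25 -> lo=[9, 14, 19, 22] hi=[25, 35, 42] -> (len(lo)=4, len(hi)=3, max(lo)=22)
Step 8: insert 16 -> lo=[9, 14, 16, 19] hi=[22, 25, 35, 42] -> (len(lo)=4, len(hi)=4, max(lo)=19)
Step 9: insert 37 -> lo=[9, 14, 16, 19, 22] hi=[25, 35, 37, 42] -> (len(lo)=5, len(hi)=4, max(lo)=22)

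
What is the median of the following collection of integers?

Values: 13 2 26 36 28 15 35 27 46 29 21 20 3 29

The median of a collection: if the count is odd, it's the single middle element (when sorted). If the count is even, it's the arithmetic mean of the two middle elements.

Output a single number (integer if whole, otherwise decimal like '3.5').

Answer: 26.5

Derivation:
Step 1: insert 13 -> lo=[13] (size 1, max 13) hi=[] (size 0) -> median=13
Step 2: insert 2 -> lo=[2] (size 1, max 2) hi=[13] (size 1, min 13) -> median=7.5
Step 3: insert 26 -> lo=[2, 13] (size 2, max 13) hi=[26] (size 1, min 26) -> median=13
Step 4: insert 36 -> lo=[2, 13] (size 2, max 13) hi=[26, 36] (size 2, min 26) -> median=19.5
Step 5: insert 28 -> lo=[2, 13, 26] (size 3, max 26) hi=[28, 36] (size 2, min 28) -> median=26
Step 6: insert 15 -> lo=[2, 13, 15] (size 3, max 15) hi=[26, 28, 36] (size 3, min 26) -> median=20.5
Step 7: insert 35 -> lo=[2, 13, 15, 26] (size 4, max 26) hi=[28, 35, 36] (size 3, min 28) -> median=26
Step 8: insert 27 -> lo=[2, 13, 15, 26] (size 4, max 26) hi=[27, 28, 35, 36] (size 4, min 27) -> median=26.5
Step 9: insert 46 -> lo=[2, 13, 15, 26, 27] (size 5, max 27) hi=[28, 35, 36, 46] (size 4, min 28) -> median=27
Step 10: insert 29 -> lo=[2, 13, 15, 26, 27] (size 5, max 27) hi=[28, 29, 35, 36, 46] (size 5, min 28) -> median=27.5
Step 11: insert 21 -> lo=[2, 13, 15, 21, 26, 27] (size 6, max 27) hi=[28, 29, 35, 36, 46] (size 5, min 28) -> median=27
Step 12: insert 20 -> lo=[2, 13, 15, 20, 21, 26] (size 6, max 26) hi=[27, 28, 29, 35, 36, 46] (size 6, min 27) -> median=26.5
Step 13: insert 3 -> lo=[2, 3, 13, 15, 20, 21, 26] (size 7, max 26) hi=[27, 28, 29, 35, 36, 46] (size 6, min 27) -> median=26
Step 14: insert 29 -> lo=[2, 3, 13, 15, 20, 21, 26] (size 7, max 26) hi=[27, 28, 29, 29, 35, 36, 46] (size 7, min 27) -> median=26.5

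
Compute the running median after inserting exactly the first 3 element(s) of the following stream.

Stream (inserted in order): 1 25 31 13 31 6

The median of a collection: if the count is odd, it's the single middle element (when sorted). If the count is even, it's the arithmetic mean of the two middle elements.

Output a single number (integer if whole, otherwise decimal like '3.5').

Step 1: insert 1 -> lo=[1] (size 1, max 1) hi=[] (size 0) -> median=1
Step 2: insert 25 -> lo=[1] (size 1, max 1) hi=[25] (size 1, min 25) -> median=13
Step 3: insert 31 -> lo=[1, 25] (size 2, max 25) hi=[31] (size 1, min 31) -> median=25

Answer: 25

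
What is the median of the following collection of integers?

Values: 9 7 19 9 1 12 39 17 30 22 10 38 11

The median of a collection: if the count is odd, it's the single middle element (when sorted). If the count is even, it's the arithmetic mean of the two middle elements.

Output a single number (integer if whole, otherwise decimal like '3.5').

Answer: 12

Derivation:
Step 1: insert 9 -> lo=[9] (size 1, max 9) hi=[] (size 0) -> median=9
Step 2: insert 7 -> lo=[7] (size 1, max 7) hi=[9] (size 1, min 9) -> median=8
Step 3: insert 19 -> lo=[7, 9] (size 2, max 9) hi=[19] (size 1, min 19) -> median=9
Step 4: insert 9 -> lo=[7, 9] (size 2, max 9) hi=[9, 19] (size 2, min 9) -> median=9
Step 5: insert 1 -> lo=[1, 7, 9] (size 3, max 9) hi=[9, 19] (size 2, min 9) -> median=9
Step 6: insert 12 -> lo=[1, 7, 9] (size 3, max 9) hi=[9, 12, 19] (size 3, min 9) -> median=9
Step 7: insert 39 -> lo=[1, 7, 9, 9] (size 4, max 9) hi=[12, 19, 39] (size 3, min 12) -> median=9
Step 8: insert 17 -> lo=[1, 7, 9, 9] (size 4, max 9) hi=[12, 17, 19, 39] (size 4, min 12) -> median=10.5
Step 9: insert 30 -> lo=[1, 7, 9, 9, 12] (size 5, max 12) hi=[17, 19, 30, 39] (size 4, min 17) -> median=12
Step 10: insert 22 -> lo=[1, 7, 9, 9, 12] (size 5, max 12) hi=[17, 19, 22, 30, 39] (size 5, min 17) -> median=14.5
Step 11: insert 10 -> lo=[1, 7, 9, 9, 10, 12] (size 6, max 12) hi=[17, 19, 22, 30, 39] (size 5, min 17) -> median=12
Step 12: insert 38 -> lo=[1, 7, 9, 9, 10, 12] (size 6, max 12) hi=[17, 19, 22, 30, 38, 39] (size 6, min 17) -> median=14.5
Step 13: insert 11 -> lo=[1, 7, 9, 9, 10, 11, 12] (size 7, max 12) hi=[17, 19, 22, 30, 38, 39] (size 6, min 17) -> median=12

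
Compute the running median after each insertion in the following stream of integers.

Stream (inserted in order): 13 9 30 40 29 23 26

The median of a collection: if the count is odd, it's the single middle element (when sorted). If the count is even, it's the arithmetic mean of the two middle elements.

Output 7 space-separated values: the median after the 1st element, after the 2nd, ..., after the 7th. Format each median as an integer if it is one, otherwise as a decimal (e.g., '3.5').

Step 1: insert 13 -> lo=[13] (size 1, max 13) hi=[] (size 0) -> median=13
Step 2: insert 9 -> lo=[9] (size 1, max 9) hi=[13] (size 1, min 13) -> median=11
Step 3: insert 30 -> lo=[9, 13] (size 2, max 13) hi=[30] (size 1, min 30) -> median=13
Step 4: insert 40 -> lo=[9, 13] (size 2, max 13) hi=[30, 40] (size 2, min 30) -> median=21.5
Step 5: insert 29 -> lo=[9, 13, 29] (size 3, max 29) hi=[30, 40] (size 2, min 30) -> median=29
Step 6: insert 23 -> lo=[9, 13, 23] (size 3, max 23) hi=[29, 30, 40] (size 3, min 29) -> median=26
Step 7: insert 26 -> lo=[9, 13, 23, 26] (size 4, max 26) hi=[29, 30, 40] (size 3, min 29) -> median=26

Answer: 13 11 13 21.5 29 26 26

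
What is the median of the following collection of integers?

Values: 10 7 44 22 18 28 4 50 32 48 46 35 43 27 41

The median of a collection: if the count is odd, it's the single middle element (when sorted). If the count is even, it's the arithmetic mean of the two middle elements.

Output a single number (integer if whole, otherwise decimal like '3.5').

Answer: 32

Derivation:
Step 1: insert 10 -> lo=[10] (size 1, max 10) hi=[] (size 0) -> median=10
Step 2: insert 7 -> lo=[7] (size 1, max 7) hi=[10] (size 1, min 10) -> median=8.5
Step 3: insert 44 -> lo=[7, 10] (size 2, max 10) hi=[44] (size 1, min 44) -> median=10
Step 4: insert 22 -> lo=[7, 10] (size 2, max 10) hi=[22, 44] (size 2, min 22) -> median=16
Step 5: insert 18 -> lo=[7, 10, 18] (size 3, max 18) hi=[22, 44] (size 2, min 22) -> median=18
Step 6: insert 28 -> lo=[7, 10, 18] (size 3, max 18) hi=[22, 28, 44] (size 3, min 22) -> median=20
Step 7: insert 4 -> lo=[4, 7, 10, 18] (size 4, max 18) hi=[22, 28, 44] (size 3, min 22) -> median=18
Step 8: insert 50 -> lo=[4, 7, 10, 18] (size 4, max 18) hi=[22, 28, 44, 50] (size 4, min 22) -> median=20
Step 9: insert 32 -> lo=[4, 7, 10, 18, 22] (size 5, max 22) hi=[28, 32, 44, 50] (size 4, min 28) -> median=22
Step 10: insert 48 -> lo=[4, 7, 10, 18, 22] (size 5, max 22) hi=[28, 32, 44, 48, 50] (size 5, min 28) -> median=25
Step 11: insert 46 -> lo=[4, 7, 10, 18, 22, 28] (size 6, max 28) hi=[32, 44, 46, 48, 50] (size 5, min 32) -> median=28
Step 12: insert 35 -> lo=[4, 7, 10, 18, 22, 28] (size 6, max 28) hi=[32, 35, 44, 46, 48, 50] (size 6, min 32) -> median=30
Step 13: insert 43 -> lo=[4, 7, 10, 18, 22, 28, 32] (size 7, max 32) hi=[35, 43, 44, 46, 48, 50] (size 6, min 35) -> median=32
Step 14: insert 27 -> lo=[4, 7, 10, 18, 22, 27, 28] (size 7, max 28) hi=[32, 35, 43, 44, 46, 48, 50] (size 7, min 32) -> median=30
Step 15: insert 41 -> lo=[4, 7, 10, 18, 22, 27, 28, 32] (size 8, max 32) hi=[35, 41, 43, 44, 46, 48, 50] (size 7, min 35) -> median=32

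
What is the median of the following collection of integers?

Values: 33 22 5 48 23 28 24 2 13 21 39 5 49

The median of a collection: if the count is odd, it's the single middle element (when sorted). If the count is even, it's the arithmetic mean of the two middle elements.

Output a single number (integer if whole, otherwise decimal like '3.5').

Answer: 23

Derivation:
Step 1: insert 33 -> lo=[33] (size 1, max 33) hi=[] (size 0) -> median=33
Step 2: insert 22 -> lo=[22] (size 1, max 22) hi=[33] (size 1, min 33) -> median=27.5
Step 3: insert 5 -> lo=[5, 22] (size 2, max 22) hi=[33] (size 1, min 33) -> median=22
Step 4: insert 48 -> lo=[5, 22] (size 2, max 22) hi=[33, 48] (size 2, min 33) -> median=27.5
Step 5: insert 23 -> lo=[5, 22, 23] (size 3, max 23) hi=[33, 48] (size 2, min 33) -> median=23
Step 6: insert 28 -> lo=[5, 22, 23] (size 3, max 23) hi=[28, 33, 48] (size 3, min 28) -> median=25.5
Step 7: insert 24 -> lo=[5, 22, 23, 24] (size 4, max 24) hi=[28, 33, 48] (size 3, min 28) -> median=24
Step 8: insert 2 -> lo=[2, 5, 22, 23] (size 4, max 23) hi=[24, 28, 33, 48] (size 4, min 24) -> median=23.5
Step 9: insert 13 -> lo=[2, 5, 13, 22, 23] (size 5, max 23) hi=[24, 28, 33, 48] (size 4, min 24) -> median=23
Step 10: insert 21 -> lo=[2, 5, 13, 21, 22] (size 5, max 22) hi=[23, 24, 28, 33, 48] (size 5, min 23) -> median=22.5
Step 11: insert 39 -> lo=[2, 5, 13, 21, 22, 23] (size 6, max 23) hi=[24, 28, 33, 39, 48] (size 5, min 24) -> median=23
Step 12: insert 5 -> lo=[2, 5, 5, 13, 21, 22] (size 6, max 22) hi=[23, 24, 28, 33, 39, 48] (size 6, min 23) -> median=22.5
Step 13: insert 49 -> lo=[2, 5, 5, 13, 21, 22, 23] (size 7, max 23) hi=[24, 28, 33, 39, 48, 49] (size 6, min 24) -> median=23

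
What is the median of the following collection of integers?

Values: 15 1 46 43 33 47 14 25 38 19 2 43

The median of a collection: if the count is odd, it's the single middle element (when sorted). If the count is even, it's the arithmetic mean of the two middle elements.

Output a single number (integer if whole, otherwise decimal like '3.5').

Step 1: insert 15 -> lo=[15] (size 1, max 15) hi=[] (size 0) -> median=15
Step 2: insert 1 -> lo=[1] (size 1, max 1) hi=[15] (size 1, min 15) -> median=8
Step 3: insert 46 -> lo=[1, 15] (size 2, max 15) hi=[46] (size 1, min 46) -> median=15
Step 4: insert 43 -> lo=[1, 15] (size 2, max 15) hi=[43, 46] (size 2, min 43) -> median=29
Step 5: insert 33 -> lo=[1, 15, 33] (size 3, max 33) hi=[43, 46] (size 2, min 43) -> median=33
Step 6: insert 47 -> lo=[1, 15, 33] (size 3, max 33) hi=[43, 46, 47] (size 3, min 43) -> median=38
Step 7: insert 14 -> lo=[1, 14, 15, 33] (size 4, max 33) hi=[43, 46, 47] (size 3, min 43) -> median=33
Step 8: insert 25 -> lo=[1, 14, 15, 25] (size 4, max 25) hi=[33, 43, 46, 47] (size 4, min 33) -> median=29
Step 9: insert 38 -> lo=[1, 14, 15, 25, 33] (size 5, max 33) hi=[38, 43, 46, 47] (size 4, min 38) -> median=33
Step 10: insert 19 -> lo=[1, 14, 15, 19, 25] (size 5, max 25) hi=[33, 38, 43, 46, 47] (size 5, min 33) -> median=29
Step 11: insert 2 -> lo=[1, 2, 14, 15, 19, 25] (size 6, max 25) hi=[33, 38, 43, 46, 47] (size 5, min 33) -> median=25
Step 12: insert 43 -> lo=[1, 2, 14, 15, 19, 25] (size 6, max 25) hi=[33, 38, 43, 43, 46, 47] (size 6, min 33) -> median=29

Answer: 29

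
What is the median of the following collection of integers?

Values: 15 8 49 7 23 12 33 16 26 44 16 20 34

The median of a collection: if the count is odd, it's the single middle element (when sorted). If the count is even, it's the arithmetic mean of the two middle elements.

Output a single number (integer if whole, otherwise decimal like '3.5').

Answer: 20

Derivation:
Step 1: insert 15 -> lo=[15] (size 1, max 15) hi=[] (size 0) -> median=15
Step 2: insert 8 -> lo=[8] (size 1, max 8) hi=[15] (size 1, min 15) -> median=11.5
Step 3: insert 49 -> lo=[8, 15] (size 2, max 15) hi=[49] (size 1, min 49) -> median=15
Step 4: insert 7 -> lo=[7, 8] (size 2, max 8) hi=[15, 49] (size 2, min 15) -> median=11.5
Step 5: insert 23 -> lo=[7, 8, 15] (size 3, max 15) hi=[23, 49] (size 2, min 23) -> median=15
Step 6: insert 12 -> lo=[7, 8, 12] (size 3, max 12) hi=[15, 23, 49] (size 3, min 15) -> median=13.5
Step 7: insert 33 -> lo=[7, 8, 12, 15] (size 4, max 15) hi=[23, 33, 49] (size 3, min 23) -> median=15
Step 8: insert 16 -> lo=[7, 8, 12, 15] (size 4, max 15) hi=[16, 23, 33, 49] (size 4, min 16) -> median=15.5
Step 9: insert 26 -> lo=[7, 8, 12, 15, 16] (size 5, max 16) hi=[23, 26, 33, 49] (size 4, min 23) -> median=16
Step 10: insert 44 -> lo=[7, 8, 12, 15, 16] (size 5, max 16) hi=[23, 26, 33, 44, 49] (size 5, min 23) -> median=19.5
Step 11: insert 16 -> lo=[7, 8, 12, 15, 16, 16] (size 6, max 16) hi=[23, 26, 33, 44, 49] (size 5, min 23) -> median=16
Step 12: insert 20 -> lo=[7, 8, 12, 15, 16, 16] (size 6, max 16) hi=[20, 23, 26, 33, 44, 49] (size 6, min 20) -> median=18
Step 13: insert 34 -> lo=[7, 8, 12, 15, 16, 16, 20] (size 7, max 20) hi=[23, 26, 33, 34, 44, 49] (size 6, min 23) -> median=20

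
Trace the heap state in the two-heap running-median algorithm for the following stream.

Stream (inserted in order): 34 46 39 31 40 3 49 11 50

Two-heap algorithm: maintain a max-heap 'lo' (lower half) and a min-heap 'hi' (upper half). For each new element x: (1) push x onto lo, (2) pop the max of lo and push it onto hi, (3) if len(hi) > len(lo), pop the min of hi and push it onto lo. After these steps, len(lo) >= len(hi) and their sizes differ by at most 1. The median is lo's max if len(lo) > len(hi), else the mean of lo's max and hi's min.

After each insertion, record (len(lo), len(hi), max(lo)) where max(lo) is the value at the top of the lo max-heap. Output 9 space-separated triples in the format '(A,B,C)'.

Answer: (1,0,34) (1,1,34) (2,1,39) (2,2,34) (3,2,39) (3,3,34) (4,3,39) (4,4,34) (5,4,39)

Derivation:
Step 1: insert 34 -> lo=[34] hi=[] -> (len(lo)=1, len(hi)=0, max(lo)=34)
Step 2: insert 46 -> lo=[34] hi=[46] -> (len(lo)=1, len(hi)=1, max(lo)=34)
Step 3: insert 39 -> lo=[34, 39] hi=[46] -> (len(lo)=2, len(hi)=1, max(lo)=39)
Step 4: insert 31 -> lo=[31, 34] hi=[39, 46] -> (len(lo)=2, len(hi)=2, max(lo)=34)
Step 5: insert 40 -> lo=[31, 34, 39] hi=[40, 46] -> (len(lo)=3, len(hi)=2, max(lo)=39)
Step 6: insert 3 -> lo=[3, 31, 34] hi=[39, 40, 46] -> (len(lo)=3, len(hi)=3, max(lo)=34)
Step 7: insert 49 -> lo=[3, 31, 34, 39] hi=[40, 46, 49] -> (len(lo)=4, len(hi)=3, max(lo)=39)
Step 8: insert 11 -> lo=[3, 11, 31, 34] hi=[39, 40, 46, 49] -> (len(lo)=4, len(hi)=4, max(lo)=34)
Step 9: insert 50 -> lo=[3, 11, 31, 34, 39] hi=[40, 46, 49, 50] -> (len(lo)=5, len(hi)=4, max(lo)=39)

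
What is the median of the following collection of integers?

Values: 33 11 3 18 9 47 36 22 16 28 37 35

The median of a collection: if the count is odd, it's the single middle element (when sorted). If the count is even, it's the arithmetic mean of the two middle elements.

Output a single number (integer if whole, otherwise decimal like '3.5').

Answer: 25

Derivation:
Step 1: insert 33 -> lo=[33] (size 1, max 33) hi=[] (size 0) -> median=33
Step 2: insert 11 -> lo=[11] (size 1, max 11) hi=[33] (size 1, min 33) -> median=22
Step 3: insert 3 -> lo=[3, 11] (size 2, max 11) hi=[33] (size 1, min 33) -> median=11
Step 4: insert 18 -> lo=[3, 11] (size 2, max 11) hi=[18, 33] (size 2, min 18) -> median=14.5
Step 5: insert 9 -> lo=[3, 9, 11] (size 3, max 11) hi=[18, 33] (size 2, min 18) -> median=11
Step 6: insert 47 -> lo=[3, 9, 11] (size 3, max 11) hi=[18, 33, 47] (size 3, min 18) -> median=14.5
Step 7: insert 36 -> lo=[3, 9, 11, 18] (size 4, max 18) hi=[33, 36, 47] (size 3, min 33) -> median=18
Step 8: insert 22 -> lo=[3, 9, 11, 18] (size 4, max 18) hi=[22, 33, 36, 47] (size 4, min 22) -> median=20
Step 9: insert 16 -> lo=[3, 9, 11, 16, 18] (size 5, max 18) hi=[22, 33, 36, 47] (size 4, min 22) -> median=18
Step 10: insert 28 -> lo=[3, 9, 11, 16, 18] (size 5, max 18) hi=[22, 28, 33, 36, 47] (size 5, min 22) -> median=20
Step 11: insert 37 -> lo=[3, 9, 11, 16, 18, 22] (size 6, max 22) hi=[28, 33, 36, 37, 47] (size 5, min 28) -> median=22
Step 12: insert 35 -> lo=[3, 9, 11, 16, 18, 22] (size 6, max 22) hi=[28, 33, 35, 36, 37, 47] (size 6, min 28) -> median=25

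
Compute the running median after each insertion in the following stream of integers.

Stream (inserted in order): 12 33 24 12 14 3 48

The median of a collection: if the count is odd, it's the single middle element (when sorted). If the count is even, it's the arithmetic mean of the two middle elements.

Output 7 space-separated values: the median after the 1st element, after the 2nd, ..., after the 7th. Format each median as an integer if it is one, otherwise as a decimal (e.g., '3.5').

Answer: 12 22.5 24 18 14 13 14

Derivation:
Step 1: insert 12 -> lo=[12] (size 1, max 12) hi=[] (size 0) -> median=12
Step 2: insert 33 -> lo=[12] (size 1, max 12) hi=[33] (size 1, min 33) -> median=22.5
Step 3: insert 24 -> lo=[12, 24] (size 2, max 24) hi=[33] (size 1, min 33) -> median=24
Step 4: insert 12 -> lo=[12, 12] (size 2, max 12) hi=[24, 33] (size 2, min 24) -> median=18
Step 5: insert 14 -> lo=[12, 12, 14] (size 3, max 14) hi=[24, 33] (size 2, min 24) -> median=14
Step 6: insert 3 -> lo=[3, 12, 12] (size 3, max 12) hi=[14, 24, 33] (size 3, min 14) -> median=13
Step 7: insert 48 -> lo=[3, 12, 12, 14] (size 4, max 14) hi=[24, 33, 48] (size 3, min 24) -> median=14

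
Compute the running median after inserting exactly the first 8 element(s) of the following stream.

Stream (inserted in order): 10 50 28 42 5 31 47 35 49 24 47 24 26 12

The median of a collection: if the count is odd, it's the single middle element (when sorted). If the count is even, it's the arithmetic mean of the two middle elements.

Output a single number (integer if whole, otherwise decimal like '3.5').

Step 1: insert 10 -> lo=[10] (size 1, max 10) hi=[] (size 0) -> median=10
Step 2: insert 50 -> lo=[10] (size 1, max 10) hi=[50] (size 1, min 50) -> median=30
Step 3: insert 28 -> lo=[10, 28] (size 2, max 28) hi=[50] (size 1, min 50) -> median=28
Step 4: insert 42 -> lo=[10, 28] (size 2, max 28) hi=[42, 50] (size 2, min 42) -> median=35
Step 5: insert 5 -> lo=[5, 10, 28] (size 3, max 28) hi=[42, 50] (size 2, min 42) -> median=28
Step 6: insert 31 -> lo=[5, 10, 28] (size 3, max 28) hi=[31, 42, 50] (size 3, min 31) -> median=29.5
Step 7: insert 47 -> lo=[5, 10, 28, 31] (size 4, max 31) hi=[42, 47, 50] (size 3, min 42) -> median=31
Step 8: insert 35 -> lo=[5, 10, 28, 31] (size 4, max 31) hi=[35, 42, 47, 50] (size 4, min 35) -> median=33

Answer: 33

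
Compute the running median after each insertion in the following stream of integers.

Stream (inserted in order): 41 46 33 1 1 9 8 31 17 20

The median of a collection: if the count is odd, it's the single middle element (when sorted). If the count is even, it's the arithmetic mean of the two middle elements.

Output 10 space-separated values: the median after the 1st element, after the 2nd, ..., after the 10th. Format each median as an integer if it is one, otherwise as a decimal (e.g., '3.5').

Step 1: insert 41 -> lo=[41] (size 1, max 41) hi=[] (size 0) -> median=41
Step 2: insert 46 -> lo=[41] (size 1, max 41) hi=[46] (size 1, min 46) -> median=43.5
Step 3: insert 33 -> lo=[33, 41] (size 2, max 41) hi=[46] (size 1, min 46) -> median=41
Step 4: insert 1 -> lo=[1, 33] (size 2, max 33) hi=[41, 46] (size 2, min 41) -> median=37
Step 5: insert 1 -> lo=[1, 1, 33] (size 3, max 33) hi=[41, 46] (size 2, min 41) -> median=33
Step 6: insert 9 -> lo=[1, 1, 9] (size 3, max 9) hi=[33, 41, 46] (size 3, min 33) -> median=21
Step 7: insert 8 -> lo=[1, 1, 8, 9] (size 4, max 9) hi=[33, 41, 46] (size 3, min 33) -> median=9
Step 8: insert 31 -> lo=[1, 1, 8, 9] (size 4, max 9) hi=[31, 33, 41, 46] (size 4, min 31) -> median=20
Step 9: insert 17 -> lo=[1, 1, 8, 9, 17] (size 5, max 17) hi=[31, 33, 41, 46] (size 4, min 31) -> median=17
Step 10: insert 20 -> lo=[1, 1, 8, 9, 17] (size 5, max 17) hi=[20, 31, 33, 41, 46] (size 5, min 20) -> median=18.5

Answer: 41 43.5 41 37 33 21 9 20 17 18.5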